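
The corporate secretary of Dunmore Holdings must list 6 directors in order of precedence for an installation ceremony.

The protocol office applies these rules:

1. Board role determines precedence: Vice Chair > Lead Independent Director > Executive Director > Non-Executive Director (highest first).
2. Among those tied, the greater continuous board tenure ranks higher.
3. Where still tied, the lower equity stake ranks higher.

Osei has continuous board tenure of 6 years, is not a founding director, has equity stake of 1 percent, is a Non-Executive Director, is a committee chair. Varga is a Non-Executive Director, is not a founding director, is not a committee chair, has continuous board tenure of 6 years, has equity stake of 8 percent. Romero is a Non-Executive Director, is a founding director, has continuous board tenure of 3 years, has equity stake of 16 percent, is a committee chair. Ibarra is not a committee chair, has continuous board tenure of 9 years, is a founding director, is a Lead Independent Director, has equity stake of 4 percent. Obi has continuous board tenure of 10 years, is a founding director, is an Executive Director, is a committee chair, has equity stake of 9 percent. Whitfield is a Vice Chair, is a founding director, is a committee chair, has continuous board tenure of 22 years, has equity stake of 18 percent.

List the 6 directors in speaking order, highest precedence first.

Whitfield, Ibarra, Obi, Osei, Varga, Romero

By board role: Whitfield (Vice Chair); then Ibarra (Lead Independent Director); then Obi (Executive Director); then Osei, Varga and Romero (Non-Executive Director).
Among Osei, Varga and Romero, by continuous board tenure (higher first): Osei and Varga (6 years) before Romero (3 years).
Among Osei and Varga, by equity stake (lower first): Osei (1 percent) before Varga (8 percent).
Full order: Whitfield, Ibarra, Obi, Osei, Varga, Romero.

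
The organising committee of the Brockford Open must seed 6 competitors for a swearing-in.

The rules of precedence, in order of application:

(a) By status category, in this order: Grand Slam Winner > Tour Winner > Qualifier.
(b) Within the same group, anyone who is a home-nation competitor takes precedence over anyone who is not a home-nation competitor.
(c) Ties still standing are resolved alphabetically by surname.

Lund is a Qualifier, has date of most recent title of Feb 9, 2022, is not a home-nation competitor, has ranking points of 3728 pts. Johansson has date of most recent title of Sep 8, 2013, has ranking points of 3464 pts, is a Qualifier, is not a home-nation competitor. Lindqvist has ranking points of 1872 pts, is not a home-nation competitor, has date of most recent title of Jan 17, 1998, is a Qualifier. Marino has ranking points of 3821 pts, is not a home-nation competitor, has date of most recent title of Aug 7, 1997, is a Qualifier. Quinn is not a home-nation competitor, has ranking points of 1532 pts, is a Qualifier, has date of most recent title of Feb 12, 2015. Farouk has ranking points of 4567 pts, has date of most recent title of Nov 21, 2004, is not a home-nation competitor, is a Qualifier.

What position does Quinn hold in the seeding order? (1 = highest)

6

By status category: Farouk, Johansson, Lindqvist, Lund, Marino and Quinn (Qualifier).
Farouk, Johansson, Lindqvist, Lund, Marino and Quinn are each not a home-nation competitor, so the next rule applies.
Among Farouk, Johansson, Lindqvist, Lund, Marino and Quinn, alphabetically by surname: Farouk before Johansson before Lindqvist before Lund before Marino before Quinn.
Order: Farouk, Johansson, Lindqvist, Lund, Marino, Quinn. So position 6.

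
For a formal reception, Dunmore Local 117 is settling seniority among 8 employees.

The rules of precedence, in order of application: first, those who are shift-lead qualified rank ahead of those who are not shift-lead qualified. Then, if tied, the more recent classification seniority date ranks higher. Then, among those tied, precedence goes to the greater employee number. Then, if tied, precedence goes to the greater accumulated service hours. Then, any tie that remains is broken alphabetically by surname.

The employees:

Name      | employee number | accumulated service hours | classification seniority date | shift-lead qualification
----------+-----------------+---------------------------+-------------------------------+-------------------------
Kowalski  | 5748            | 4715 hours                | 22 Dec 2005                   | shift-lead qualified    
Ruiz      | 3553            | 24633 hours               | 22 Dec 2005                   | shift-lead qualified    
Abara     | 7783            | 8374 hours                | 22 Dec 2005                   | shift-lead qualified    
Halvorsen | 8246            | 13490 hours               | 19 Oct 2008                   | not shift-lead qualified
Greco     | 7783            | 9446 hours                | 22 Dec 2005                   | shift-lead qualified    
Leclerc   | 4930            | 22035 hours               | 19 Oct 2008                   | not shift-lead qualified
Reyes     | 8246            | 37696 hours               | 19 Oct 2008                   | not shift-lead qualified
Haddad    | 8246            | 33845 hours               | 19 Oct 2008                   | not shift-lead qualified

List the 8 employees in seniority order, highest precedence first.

Greco, Abara, Kowalski, Ruiz, Reyes, Haddad, Halvorsen, Leclerc

By the first rule: Greco, Abara, Kowalski and Ruiz (each shift-lead qualified); then Reyes, Haddad, Halvorsen and Leclerc (each not shift-lead qualified).
Greco, Abara, Kowalski and Ruiz all have classification seniority date 22 Dec 2005, so the next rule applies.
Among Greco, Abara, Kowalski and Ruiz, by employee number (higher first): Greco and Abara (7783) before Kowalski (5748) before Ruiz (3553).
Among Greco and Abara, by accumulated service hours (higher first): Greco (9446 hours) before Abara (8374 hours).
Reyes, Haddad, Halvorsen and Leclerc all have classification seniority date 19 Oct 2008, so the next rule applies.
Among Reyes, Haddad, Halvorsen and Leclerc, by employee number (higher first): Reyes, Haddad and Halvorsen (8246) before Leclerc (4930).
Among Reyes, Haddad and Halvorsen, by accumulated service hours (higher first): Reyes (37696 hours) before Haddad (33845 hours) before Halvorsen (13490 hours).
Full order: Greco, Abara, Kowalski, Ruiz, Reyes, Haddad, Halvorsen, Leclerc.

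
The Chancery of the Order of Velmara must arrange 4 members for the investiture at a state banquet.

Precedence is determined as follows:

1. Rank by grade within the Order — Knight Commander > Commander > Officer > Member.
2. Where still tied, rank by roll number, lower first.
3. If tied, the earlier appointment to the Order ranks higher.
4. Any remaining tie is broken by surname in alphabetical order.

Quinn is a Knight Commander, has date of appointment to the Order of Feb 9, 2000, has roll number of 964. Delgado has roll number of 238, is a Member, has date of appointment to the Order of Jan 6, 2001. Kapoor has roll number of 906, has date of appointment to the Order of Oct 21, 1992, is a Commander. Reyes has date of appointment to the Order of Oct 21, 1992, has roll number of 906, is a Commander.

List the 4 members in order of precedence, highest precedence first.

By grade within the Order: Quinn (Knight Commander); then Kapoor and Reyes (Commander); then Delgado (Member).
Kapoor and Reyes both have roll number 906, so the next rule applies.
Kapoor and Reyes both have date of appointment to the Order Oct 21, 1992, so the next rule applies.
Among Kapoor and Reyes, alphabetically by surname: Kapoor before Reyes.
Full order: Quinn, Kapoor, Reyes, Delgado.

Quinn, Kapoor, Reyes, Delgado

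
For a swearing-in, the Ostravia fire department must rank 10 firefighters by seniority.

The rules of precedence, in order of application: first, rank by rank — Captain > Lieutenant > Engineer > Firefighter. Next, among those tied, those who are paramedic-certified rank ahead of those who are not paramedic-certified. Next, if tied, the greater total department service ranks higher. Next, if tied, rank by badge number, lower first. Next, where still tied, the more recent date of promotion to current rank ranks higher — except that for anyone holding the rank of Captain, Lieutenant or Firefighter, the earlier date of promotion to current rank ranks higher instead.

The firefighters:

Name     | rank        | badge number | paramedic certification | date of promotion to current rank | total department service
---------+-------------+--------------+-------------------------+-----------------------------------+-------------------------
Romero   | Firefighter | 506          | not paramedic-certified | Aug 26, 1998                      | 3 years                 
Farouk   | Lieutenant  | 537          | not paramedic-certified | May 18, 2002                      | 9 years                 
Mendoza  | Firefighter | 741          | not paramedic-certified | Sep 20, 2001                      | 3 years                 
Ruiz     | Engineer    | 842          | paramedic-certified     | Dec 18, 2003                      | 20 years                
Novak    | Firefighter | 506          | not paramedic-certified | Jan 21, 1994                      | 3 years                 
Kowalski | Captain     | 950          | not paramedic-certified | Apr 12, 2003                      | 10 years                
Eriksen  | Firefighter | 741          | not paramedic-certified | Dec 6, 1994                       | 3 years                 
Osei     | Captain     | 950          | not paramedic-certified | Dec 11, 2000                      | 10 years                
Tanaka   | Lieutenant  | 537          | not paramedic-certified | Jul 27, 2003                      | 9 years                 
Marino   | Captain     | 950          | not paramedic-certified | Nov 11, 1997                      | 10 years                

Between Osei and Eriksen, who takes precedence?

By rank: Marino, Osei and Kowalski (Captain); then Farouk and Tanaka (Lieutenant); then Ruiz (Engineer); then Novak, Romero, Eriksen and Mendoza (Firefighter).
Marino, Osei and Kowalski are each not paramedic-certified, so the next rule applies.
Marino, Osei and Kowalski all have total department service 10 years, so the next rule applies.
Marino, Osei and Kowalski all have badge number 950, so the next rule applies.
Among Marino, Osei and Kowalski, by date of promotion to current rank (earlier first) (reversed rule for this group): Marino (Nov 11, 1997) before Osei (Dec 11, 2000) before Kowalski (Apr 12, 2003).
Farouk and Tanaka are each not paramedic-certified, so the next rule applies.
Farouk and Tanaka both have total department service 9 years, so the next rule applies.
Farouk and Tanaka both have badge number 537, so the next rule applies.
Among Farouk and Tanaka, by date of promotion to current rank (earlier first) (reversed rule for this group): Farouk (May 18, 2002) before Tanaka (Jul 27, 2003).
Novak, Romero, Eriksen and Mendoza are each not paramedic-certified, so the next rule applies.
Novak, Romero, Eriksen and Mendoza all have total department service 3 years, so the next rule applies.
Among Novak, Romero, Eriksen and Mendoza, by badge number (lower first): Novak and Romero (506) before Eriksen and Mendoza (741).
Among Novak and Romero, by date of promotion to current rank (earlier first) (reversed rule for this group): Novak (Jan 21, 1994) before Romero (Aug 26, 1998).
Among Eriksen and Mendoza, by date of promotion to current rank (earlier first) (reversed rule for this group): Eriksen (Dec 6, 1994) before Mendoza (Sep 20, 2001).
So Osei takes precedence.

Osei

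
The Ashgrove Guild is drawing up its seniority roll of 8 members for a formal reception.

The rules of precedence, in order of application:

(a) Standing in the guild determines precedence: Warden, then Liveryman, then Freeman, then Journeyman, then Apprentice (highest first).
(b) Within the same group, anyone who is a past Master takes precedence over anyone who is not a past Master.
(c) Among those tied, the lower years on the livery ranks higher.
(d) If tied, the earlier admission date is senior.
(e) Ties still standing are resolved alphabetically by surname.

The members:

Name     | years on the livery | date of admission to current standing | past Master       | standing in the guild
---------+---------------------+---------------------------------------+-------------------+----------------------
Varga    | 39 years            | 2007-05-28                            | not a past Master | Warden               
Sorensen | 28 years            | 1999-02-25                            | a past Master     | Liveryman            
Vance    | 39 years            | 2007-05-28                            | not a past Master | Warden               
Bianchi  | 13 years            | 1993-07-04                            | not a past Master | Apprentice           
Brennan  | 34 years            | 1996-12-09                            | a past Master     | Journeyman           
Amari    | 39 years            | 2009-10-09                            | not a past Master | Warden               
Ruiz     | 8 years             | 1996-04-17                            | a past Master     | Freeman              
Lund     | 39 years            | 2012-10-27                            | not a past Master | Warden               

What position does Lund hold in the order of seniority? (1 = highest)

4

By standing in the guild: Vance, Varga, Amari and Lund (Warden); then Sorensen (Liveryman); then Ruiz (Freeman); then Brennan (Journeyman); then Bianchi (Apprentice).
Vance, Varga, Amari and Lund are each not a past Master, so the next rule applies.
Vance, Varga, Amari and Lund all have years on the livery 39 years, so the next rule applies.
Among Vance, Varga, Amari and Lund, by date of admission to current standing (earlier first): Vance and Varga (2007-05-28) before Amari (2009-10-09) before Lund (2012-10-27).
Among Vance and Varga, alphabetically by surname: Vance before Varga.
Order: Vance, Varga, Amari, Lund, Sorensen, Ruiz, Brennan, Bianchi. So position 4.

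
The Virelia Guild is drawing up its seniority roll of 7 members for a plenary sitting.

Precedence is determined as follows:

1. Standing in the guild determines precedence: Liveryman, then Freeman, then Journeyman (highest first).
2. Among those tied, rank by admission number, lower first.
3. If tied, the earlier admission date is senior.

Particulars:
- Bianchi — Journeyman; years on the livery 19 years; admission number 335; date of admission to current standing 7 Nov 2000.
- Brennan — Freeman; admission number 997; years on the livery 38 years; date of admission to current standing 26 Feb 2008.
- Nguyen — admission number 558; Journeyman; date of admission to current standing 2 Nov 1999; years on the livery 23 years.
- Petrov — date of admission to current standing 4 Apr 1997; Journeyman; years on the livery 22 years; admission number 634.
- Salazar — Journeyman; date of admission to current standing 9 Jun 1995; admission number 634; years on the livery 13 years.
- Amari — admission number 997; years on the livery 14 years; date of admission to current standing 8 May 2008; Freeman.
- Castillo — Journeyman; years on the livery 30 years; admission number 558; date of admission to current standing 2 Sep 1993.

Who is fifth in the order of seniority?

By standing in the guild: Brennan and Amari (Freeman); then Bianchi, Castillo, Nguyen, Salazar and Petrov (Journeyman).
Brennan and Amari both have admission number 997, so the next rule applies.
Among Brennan and Amari, by date of admission to current standing (earlier first): Brennan (26 Feb 2008) before Amari (8 May 2008).
Among Bianchi, Castillo, Nguyen, Salazar and Petrov, by admission number (lower first): Bianchi (335) before Castillo and Nguyen (558) before Salazar and Petrov (634).
Among Castillo and Nguyen, by date of admission to current standing (earlier first): Castillo (2 Sep 1993) before Nguyen (2 Nov 1999).
Among Salazar and Petrov, by date of admission to current standing (earlier first): Salazar (9 Jun 1995) before Petrov (4 Apr 1997).
Order: Brennan, Amari, Bianchi, Castillo, Nguyen, Salazar, Petrov.

Nguyen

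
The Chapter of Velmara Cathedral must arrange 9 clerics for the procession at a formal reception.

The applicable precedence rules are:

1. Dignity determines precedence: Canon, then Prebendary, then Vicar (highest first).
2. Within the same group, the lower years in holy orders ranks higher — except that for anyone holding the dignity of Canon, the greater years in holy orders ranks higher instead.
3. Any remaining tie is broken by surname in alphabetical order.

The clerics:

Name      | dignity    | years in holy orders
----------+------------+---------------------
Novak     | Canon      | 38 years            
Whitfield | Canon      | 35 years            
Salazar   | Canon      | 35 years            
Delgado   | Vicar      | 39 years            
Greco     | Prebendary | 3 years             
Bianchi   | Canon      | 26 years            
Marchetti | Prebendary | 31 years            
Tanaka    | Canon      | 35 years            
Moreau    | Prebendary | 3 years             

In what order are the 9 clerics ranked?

Novak, Salazar, Tanaka, Whitfield, Bianchi, Greco, Moreau, Marchetti, Delgado

By dignity: Novak, Salazar, Tanaka, Whitfield and Bianchi (Canon); then Greco, Moreau and Marchetti (Prebendary); then Delgado (Vicar).
Among Novak, Salazar, Tanaka, Whitfield and Bianchi, by years in holy orders (higher first) (reversed rule for this group): Novak (38 years) before Salazar, Tanaka and Whitfield (35 years) before Bianchi (26 years).
Among Salazar, Tanaka and Whitfield, alphabetically by surname: Salazar before Tanaka before Whitfield.
Among Greco, Moreau and Marchetti, by years in holy orders (lower first): Greco and Moreau (3 years) before Marchetti (31 years).
Among Greco and Moreau, alphabetically by surname: Greco before Moreau.
Full order: Novak, Salazar, Tanaka, Whitfield, Bianchi, Greco, Moreau, Marchetti, Delgado.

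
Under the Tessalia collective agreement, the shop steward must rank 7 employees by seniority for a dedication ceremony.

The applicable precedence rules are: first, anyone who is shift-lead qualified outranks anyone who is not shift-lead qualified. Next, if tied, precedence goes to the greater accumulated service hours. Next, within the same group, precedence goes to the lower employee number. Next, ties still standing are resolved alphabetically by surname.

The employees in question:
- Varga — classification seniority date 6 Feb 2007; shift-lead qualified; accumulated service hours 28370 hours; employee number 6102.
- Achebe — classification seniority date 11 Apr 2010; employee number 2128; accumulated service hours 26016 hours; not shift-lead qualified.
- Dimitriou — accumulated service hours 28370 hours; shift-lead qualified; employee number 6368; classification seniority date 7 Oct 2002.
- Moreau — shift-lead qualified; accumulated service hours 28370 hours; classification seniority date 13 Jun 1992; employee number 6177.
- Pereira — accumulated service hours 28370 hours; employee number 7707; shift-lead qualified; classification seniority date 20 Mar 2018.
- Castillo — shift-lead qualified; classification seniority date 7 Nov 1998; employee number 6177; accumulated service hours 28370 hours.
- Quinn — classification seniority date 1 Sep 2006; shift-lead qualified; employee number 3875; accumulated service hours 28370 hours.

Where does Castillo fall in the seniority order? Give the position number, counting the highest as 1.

By the first rule: Quinn, Varga, Castillo, Moreau, Dimitriou and Pereira (each shift-lead qualified); then Achebe (not shift-lead qualified).
Quinn, Varga, Castillo, Moreau, Dimitriou and Pereira all have accumulated service hours 28370 hours, so the next rule applies.
Among Quinn, Varga, Castillo, Moreau, Dimitriou and Pereira, by employee number (lower first): Quinn (3875) before Varga (6102) before Castillo and Moreau (6177) before Dimitriou (6368) before Pereira (7707).
Among Castillo and Moreau, alphabetically by surname: Castillo before Moreau.
Order: Quinn, Varga, Castillo, Moreau, Dimitriou, Pereira, Achebe. So position 3.

3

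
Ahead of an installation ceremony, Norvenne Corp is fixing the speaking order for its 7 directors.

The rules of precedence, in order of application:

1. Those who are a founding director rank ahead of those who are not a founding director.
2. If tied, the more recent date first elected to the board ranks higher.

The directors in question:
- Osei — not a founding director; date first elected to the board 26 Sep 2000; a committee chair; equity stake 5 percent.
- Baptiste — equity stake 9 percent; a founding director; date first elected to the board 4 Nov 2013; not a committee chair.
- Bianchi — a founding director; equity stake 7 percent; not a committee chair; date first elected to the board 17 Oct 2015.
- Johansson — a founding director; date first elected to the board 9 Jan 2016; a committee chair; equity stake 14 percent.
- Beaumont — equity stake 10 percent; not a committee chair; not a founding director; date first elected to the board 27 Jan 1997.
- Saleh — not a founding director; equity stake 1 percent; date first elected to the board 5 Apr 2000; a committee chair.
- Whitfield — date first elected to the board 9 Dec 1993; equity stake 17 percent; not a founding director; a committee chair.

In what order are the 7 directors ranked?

Johansson, Bianchi, Baptiste, Osei, Saleh, Beaumont, Whitfield

By the first rule: Johansson, Bianchi and Baptiste (each a founding director); then Osei, Saleh, Beaumont and Whitfield (each not a founding director).
Among Johansson, Bianchi and Baptiste, by date first elected to the board (later first): Johansson (9 Jan 2016) before Bianchi (17 Oct 2015) before Baptiste (4 Nov 2013).
Among Osei, Saleh, Beaumont and Whitfield, by date first elected to the board (later first): Osei (26 Sep 2000) before Saleh (5 Apr 2000) before Beaumont (27 Jan 1997) before Whitfield (9 Dec 1993).
Full order: Johansson, Bianchi, Baptiste, Osei, Saleh, Beaumont, Whitfield.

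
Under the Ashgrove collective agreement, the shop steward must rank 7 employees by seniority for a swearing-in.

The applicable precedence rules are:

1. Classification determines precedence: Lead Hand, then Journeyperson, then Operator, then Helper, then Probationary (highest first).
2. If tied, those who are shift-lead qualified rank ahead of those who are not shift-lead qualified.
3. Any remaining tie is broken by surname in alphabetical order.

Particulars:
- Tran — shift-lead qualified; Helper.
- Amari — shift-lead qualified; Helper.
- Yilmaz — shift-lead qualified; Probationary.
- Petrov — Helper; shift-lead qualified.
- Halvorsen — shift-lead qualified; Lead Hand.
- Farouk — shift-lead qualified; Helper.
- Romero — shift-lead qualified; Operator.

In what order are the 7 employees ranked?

Halvorsen, Romero, Amari, Farouk, Petrov, Tran, Yilmaz

By classification: Halvorsen (Lead Hand); then Romero (Operator); then Amari, Farouk, Petrov and Tran (Helper); then Yilmaz (Probationary).
Amari, Farouk, Petrov and Tran are each shift-lead qualified, so the next rule applies.
Among Amari, Farouk, Petrov and Tran, alphabetically by surname: Amari before Farouk before Petrov before Tran.
Full order: Halvorsen, Romero, Amari, Farouk, Petrov, Tran, Yilmaz.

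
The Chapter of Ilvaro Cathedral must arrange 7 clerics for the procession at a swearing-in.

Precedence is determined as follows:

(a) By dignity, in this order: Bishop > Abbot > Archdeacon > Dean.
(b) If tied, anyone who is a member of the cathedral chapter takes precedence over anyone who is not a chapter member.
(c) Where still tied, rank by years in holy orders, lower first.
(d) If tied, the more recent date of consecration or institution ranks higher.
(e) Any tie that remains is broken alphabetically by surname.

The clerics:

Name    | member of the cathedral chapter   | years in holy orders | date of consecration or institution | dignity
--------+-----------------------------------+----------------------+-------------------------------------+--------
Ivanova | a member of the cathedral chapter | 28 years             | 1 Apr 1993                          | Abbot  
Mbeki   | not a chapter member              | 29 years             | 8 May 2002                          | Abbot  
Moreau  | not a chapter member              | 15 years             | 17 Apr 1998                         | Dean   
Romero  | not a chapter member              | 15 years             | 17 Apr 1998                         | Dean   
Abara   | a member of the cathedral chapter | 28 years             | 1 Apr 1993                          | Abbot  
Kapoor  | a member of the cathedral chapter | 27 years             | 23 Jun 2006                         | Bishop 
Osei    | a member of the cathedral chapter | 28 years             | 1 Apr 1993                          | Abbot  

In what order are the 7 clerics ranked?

Kapoor, Abara, Ivanova, Osei, Mbeki, Moreau, Romero

By dignity: Kapoor (Bishop); then Abara, Ivanova, Osei and Mbeki (Abbot); then Moreau and Romero (Dean).
Among Abara, Ivanova, Osei and Mbeki, a member of the cathedral chapter before not a chapter member: Abara, Ivanova and Osei (a member of the cathedral chapter) before Mbeki (not a chapter member).
Abara, Ivanova and Osei all have years in holy orders 28 years, so the next rule applies.
Abara, Ivanova and Osei all have date of consecration or institution 1 Apr 1993, so the next rule applies.
Among Abara, Ivanova and Osei, alphabetically by surname: Abara before Ivanova before Osei.
Moreau and Romero are each not a chapter member, so the next rule applies.
Moreau and Romero both have years in holy orders 15 years, so the next rule applies.
Moreau and Romero both have date of consecration or institution 17 Apr 1998, so the next rule applies.
Among Moreau and Romero, alphabetically by surname: Moreau before Romero.
Full order: Kapoor, Abara, Ivanova, Osei, Mbeki, Moreau, Romero.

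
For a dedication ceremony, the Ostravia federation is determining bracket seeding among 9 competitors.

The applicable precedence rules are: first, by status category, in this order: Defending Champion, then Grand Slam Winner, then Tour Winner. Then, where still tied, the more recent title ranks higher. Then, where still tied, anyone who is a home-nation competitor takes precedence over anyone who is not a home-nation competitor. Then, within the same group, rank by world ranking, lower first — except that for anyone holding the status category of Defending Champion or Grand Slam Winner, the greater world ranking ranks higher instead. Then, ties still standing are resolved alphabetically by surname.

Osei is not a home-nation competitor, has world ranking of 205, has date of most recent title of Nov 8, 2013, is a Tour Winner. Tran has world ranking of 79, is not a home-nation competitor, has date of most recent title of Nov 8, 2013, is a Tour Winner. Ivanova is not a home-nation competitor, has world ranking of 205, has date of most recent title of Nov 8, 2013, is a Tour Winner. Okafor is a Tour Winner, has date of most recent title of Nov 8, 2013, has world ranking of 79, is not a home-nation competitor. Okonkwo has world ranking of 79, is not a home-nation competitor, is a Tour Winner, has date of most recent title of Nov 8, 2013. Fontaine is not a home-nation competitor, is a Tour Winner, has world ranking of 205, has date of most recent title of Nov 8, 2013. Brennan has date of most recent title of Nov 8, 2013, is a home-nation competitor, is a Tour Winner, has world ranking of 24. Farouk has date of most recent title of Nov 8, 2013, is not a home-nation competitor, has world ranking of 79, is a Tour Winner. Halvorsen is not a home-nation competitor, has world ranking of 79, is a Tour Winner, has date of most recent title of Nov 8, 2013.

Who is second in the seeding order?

By status category: Brennan, Farouk, Halvorsen, Okafor, Okonkwo, Tran, Fontaine, Ivanova and Osei (Tour Winner).
Brennan, Farouk, Halvorsen, Okafor, Okonkwo, Tran, Fontaine, Ivanova and Osei all have date of most recent title Nov 8, 2013, so the next rule applies.
Among Brennan, Farouk, Halvorsen, Okafor, Okonkwo, Tran, Fontaine, Ivanova and Osei, a home-nation competitor before not a home-nation competitor: Brennan (a home-nation competitor) before Farouk, Halvorsen, Okafor, Okonkwo, Tran, Fontaine, Ivanova and Osei (not a home-nation competitor).
Among Farouk, Halvorsen, Okafor, Okonkwo, Tran, Fontaine, Ivanova and Osei, by world ranking (lower first): Farouk, Halvorsen, Okafor, Okonkwo and Tran (79) before Fontaine, Ivanova and Osei (205).
Among Farouk, Halvorsen, Okafor, Okonkwo and Tran, alphabetically by surname: Farouk before Halvorsen before Okafor before Okonkwo before Tran.
Among Fontaine, Ivanova and Osei, alphabetically by surname: Fontaine before Ivanova before Osei.
Order: Brennan, Farouk, Halvorsen, Okafor, Okonkwo, Tran, Fontaine, Ivanova, Osei.

Farouk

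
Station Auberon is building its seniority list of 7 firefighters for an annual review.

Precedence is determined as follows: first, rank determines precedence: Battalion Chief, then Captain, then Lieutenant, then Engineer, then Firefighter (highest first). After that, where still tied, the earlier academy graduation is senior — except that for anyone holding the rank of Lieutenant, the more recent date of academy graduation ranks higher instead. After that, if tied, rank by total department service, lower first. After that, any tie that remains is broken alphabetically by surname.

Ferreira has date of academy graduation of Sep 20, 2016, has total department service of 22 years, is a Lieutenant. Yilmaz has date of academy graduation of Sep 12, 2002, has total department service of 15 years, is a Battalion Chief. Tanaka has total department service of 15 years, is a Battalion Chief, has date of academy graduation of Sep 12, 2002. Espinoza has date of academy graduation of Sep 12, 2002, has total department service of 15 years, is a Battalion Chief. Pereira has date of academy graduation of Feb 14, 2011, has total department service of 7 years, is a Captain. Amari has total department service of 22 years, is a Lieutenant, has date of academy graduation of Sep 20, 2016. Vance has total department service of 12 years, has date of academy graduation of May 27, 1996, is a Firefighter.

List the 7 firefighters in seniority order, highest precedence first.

By rank: Espinoza, Tanaka and Yilmaz (Battalion Chief); then Pereira (Captain); then Amari and Ferreira (Lieutenant); then Vance (Firefighter).
Espinoza, Tanaka and Yilmaz all have date of academy graduation Sep 12, 2002, so the next rule applies.
Espinoza, Tanaka and Yilmaz all have total department service 15 years, so the next rule applies.
Among Espinoza, Tanaka and Yilmaz, alphabetically by surname: Espinoza before Tanaka before Yilmaz.
Amari and Ferreira both have date of academy graduation Sep 20, 2016, so the next rule applies.
Amari and Ferreira both have total department service 22 years, so the next rule applies.
Among Amari and Ferreira, alphabetically by surname: Amari before Ferreira.
Full order: Espinoza, Tanaka, Yilmaz, Pereira, Amari, Ferreira, Vance.

Espinoza, Tanaka, Yilmaz, Pereira, Amari, Ferreira, Vance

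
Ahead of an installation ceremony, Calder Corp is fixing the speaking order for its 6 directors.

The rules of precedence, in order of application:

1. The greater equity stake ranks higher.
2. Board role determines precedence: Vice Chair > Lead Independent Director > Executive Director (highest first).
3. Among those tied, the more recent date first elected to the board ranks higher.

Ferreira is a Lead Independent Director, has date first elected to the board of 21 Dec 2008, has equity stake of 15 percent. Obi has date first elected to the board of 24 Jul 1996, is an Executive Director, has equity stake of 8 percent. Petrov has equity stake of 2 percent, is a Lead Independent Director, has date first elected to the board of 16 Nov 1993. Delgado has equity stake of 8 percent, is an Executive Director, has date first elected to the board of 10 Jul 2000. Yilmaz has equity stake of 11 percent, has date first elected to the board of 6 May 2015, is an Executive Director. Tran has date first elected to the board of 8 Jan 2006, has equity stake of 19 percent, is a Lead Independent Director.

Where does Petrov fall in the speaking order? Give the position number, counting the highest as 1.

6

By equity stake (higher first): Tran (19 percent); then Ferreira (15 percent); then Yilmaz (11 percent); then Delgado and Obi (both 8 percent); then Petrov (2 percent).
Delgado and Obi are each Executive Director, so the next rule applies.
Among Delgado and Obi, by date first elected to the board (later first): Delgado (10 Jul 2000) before Obi (24 Jul 1996).
Order: Tran, Ferreira, Yilmaz, Delgado, Obi, Petrov. So position 6.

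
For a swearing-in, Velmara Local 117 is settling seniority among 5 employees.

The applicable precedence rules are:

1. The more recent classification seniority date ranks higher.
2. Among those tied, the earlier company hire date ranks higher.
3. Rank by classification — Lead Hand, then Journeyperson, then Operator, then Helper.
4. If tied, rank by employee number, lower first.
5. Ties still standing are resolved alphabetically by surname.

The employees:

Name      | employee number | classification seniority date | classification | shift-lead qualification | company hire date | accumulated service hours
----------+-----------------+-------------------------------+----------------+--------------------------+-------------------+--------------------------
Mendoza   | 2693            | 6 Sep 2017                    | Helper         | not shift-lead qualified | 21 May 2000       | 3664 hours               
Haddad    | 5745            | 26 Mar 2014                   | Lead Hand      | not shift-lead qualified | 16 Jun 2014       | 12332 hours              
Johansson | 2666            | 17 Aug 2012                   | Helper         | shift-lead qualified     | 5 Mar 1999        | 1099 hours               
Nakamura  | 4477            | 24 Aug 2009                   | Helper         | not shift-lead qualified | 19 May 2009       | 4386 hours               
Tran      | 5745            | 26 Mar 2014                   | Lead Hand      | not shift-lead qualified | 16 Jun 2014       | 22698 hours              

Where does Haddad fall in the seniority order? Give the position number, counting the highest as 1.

By classification seniority date (later first): Mendoza (6 Sep 2017); then Haddad and Tran (both 26 Mar 2014); then Johansson (17 Aug 2012); then Nakamura (24 Aug 2009).
Haddad and Tran both have company hire date 16 Jun 2014, so the next rule applies.
Haddad and Tran are each Lead Hand, so the next rule applies.
Haddad and Tran both have employee number 5745, so the next rule applies.
Among Haddad and Tran, alphabetically by surname: Haddad before Tran.
Order: Mendoza, Haddad, Tran, Johansson, Nakamura. So position 2.

2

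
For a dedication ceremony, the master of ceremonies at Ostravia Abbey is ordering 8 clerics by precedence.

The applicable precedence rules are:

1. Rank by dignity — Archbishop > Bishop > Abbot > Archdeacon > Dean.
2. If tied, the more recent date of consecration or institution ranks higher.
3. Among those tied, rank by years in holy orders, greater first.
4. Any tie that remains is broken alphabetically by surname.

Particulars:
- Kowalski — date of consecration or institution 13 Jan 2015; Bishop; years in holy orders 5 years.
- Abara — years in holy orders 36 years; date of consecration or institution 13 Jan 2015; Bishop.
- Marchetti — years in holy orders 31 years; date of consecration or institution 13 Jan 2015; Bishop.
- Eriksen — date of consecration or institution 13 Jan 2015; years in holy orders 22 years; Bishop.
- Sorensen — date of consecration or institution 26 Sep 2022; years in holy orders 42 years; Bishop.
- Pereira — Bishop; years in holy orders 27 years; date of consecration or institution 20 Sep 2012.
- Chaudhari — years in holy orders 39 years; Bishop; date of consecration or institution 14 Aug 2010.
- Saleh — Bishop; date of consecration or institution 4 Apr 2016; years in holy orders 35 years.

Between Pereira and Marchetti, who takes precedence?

By dignity: Sorensen, Saleh, Abara, Marchetti, Eriksen, Kowalski, Pereira and Chaudhari (Bishop).
Among Sorensen, Saleh, Abara, Marchetti, Eriksen, Kowalski, Pereira and Chaudhari, by date of consecration or institution (later first): Sorensen (26 Sep 2022) before Saleh (4 Apr 2016) before Abara, Marchetti, Eriksen and Kowalski (13 Jan 2015) before Pereira (20 Sep 2012) before Chaudhari (14 Aug 2010).
Among Abara, Marchetti, Eriksen and Kowalski, by years in holy orders (higher first): Abara (36 years) before Marchetti (31 years) before Eriksen (22 years) before Kowalski (5 years).
So Marchetti takes precedence.

Marchetti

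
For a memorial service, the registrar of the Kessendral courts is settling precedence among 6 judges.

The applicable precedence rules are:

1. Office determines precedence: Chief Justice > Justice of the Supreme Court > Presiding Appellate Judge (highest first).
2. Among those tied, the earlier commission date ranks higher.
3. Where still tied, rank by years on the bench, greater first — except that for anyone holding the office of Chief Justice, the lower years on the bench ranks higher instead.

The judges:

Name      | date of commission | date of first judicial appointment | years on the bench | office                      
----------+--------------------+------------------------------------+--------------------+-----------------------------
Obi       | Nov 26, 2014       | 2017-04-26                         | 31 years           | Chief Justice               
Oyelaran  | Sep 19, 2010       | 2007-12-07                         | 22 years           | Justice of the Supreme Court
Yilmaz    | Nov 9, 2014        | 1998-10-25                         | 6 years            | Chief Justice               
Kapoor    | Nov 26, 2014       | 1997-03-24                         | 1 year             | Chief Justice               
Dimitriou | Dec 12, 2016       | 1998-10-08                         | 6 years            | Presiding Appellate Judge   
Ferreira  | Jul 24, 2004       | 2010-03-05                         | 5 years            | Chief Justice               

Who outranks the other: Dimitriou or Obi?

By office: Ferreira, Yilmaz, Kapoor and Obi (Chief Justice); then Oyelaran (Justice of the Supreme Court); then Dimitriou (Presiding Appellate Judge).
Among Ferreira, Yilmaz, Kapoor and Obi, by date of commission (earlier first): Ferreira (Jul 24, 2004) before Yilmaz (Nov 9, 2014) before Kapoor and Obi (Nov 26, 2014).
Among Kapoor and Obi, by years on the bench (lower first) (reversed rule for this group): Kapoor (1 year) before Obi (31 years).
So Obi takes precedence.

Obi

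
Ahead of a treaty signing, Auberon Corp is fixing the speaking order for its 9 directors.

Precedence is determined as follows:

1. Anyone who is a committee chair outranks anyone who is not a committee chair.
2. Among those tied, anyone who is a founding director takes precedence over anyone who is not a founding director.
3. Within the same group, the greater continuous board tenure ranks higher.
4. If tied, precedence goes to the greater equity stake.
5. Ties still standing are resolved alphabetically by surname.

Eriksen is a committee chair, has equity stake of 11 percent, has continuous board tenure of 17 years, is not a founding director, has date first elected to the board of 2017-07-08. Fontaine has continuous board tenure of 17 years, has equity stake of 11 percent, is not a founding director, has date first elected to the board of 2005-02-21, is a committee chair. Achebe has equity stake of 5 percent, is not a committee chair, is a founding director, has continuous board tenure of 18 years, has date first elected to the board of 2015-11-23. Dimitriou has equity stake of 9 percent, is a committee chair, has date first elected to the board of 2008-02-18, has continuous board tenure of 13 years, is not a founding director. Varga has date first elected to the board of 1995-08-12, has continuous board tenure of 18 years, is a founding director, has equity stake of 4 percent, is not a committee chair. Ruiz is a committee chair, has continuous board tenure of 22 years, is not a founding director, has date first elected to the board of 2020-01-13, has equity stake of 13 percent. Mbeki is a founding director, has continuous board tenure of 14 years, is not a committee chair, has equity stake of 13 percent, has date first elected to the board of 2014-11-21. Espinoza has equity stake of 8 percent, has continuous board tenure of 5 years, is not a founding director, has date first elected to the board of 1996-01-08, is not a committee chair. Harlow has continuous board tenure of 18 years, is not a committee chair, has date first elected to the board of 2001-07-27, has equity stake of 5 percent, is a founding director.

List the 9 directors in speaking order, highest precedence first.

Ruiz, Eriksen, Fontaine, Dimitriou, Achebe, Harlow, Varga, Mbeki, Espinoza

By the first rule: Ruiz, Eriksen, Fontaine and Dimitriou (each a committee chair); then Achebe, Harlow, Varga, Mbeki and Espinoza (each not a committee chair).
Ruiz, Eriksen, Fontaine and Dimitriou are each not a founding director, so the next rule applies.
Among Ruiz, Eriksen, Fontaine and Dimitriou, by continuous board tenure (higher first): Ruiz (22 years) before Eriksen and Fontaine (17 years) before Dimitriou (13 years).
Eriksen and Fontaine both have equity stake 11 percent, so the next rule applies.
Among Eriksen and Fontaine, alphabetically by surname: Eriksen before Fontaine.
Among Achebe, Harlow, Varga, Mbeki and Espinoza, a founding director before not a founding director: Achebe, Harlow, Varga and Mbeki (a founding director) before Espinoza (not a founding director).
Among Achebe, Harlow, Varga and Mbeki, by continuous board tenure (higher first): Achebe, Harlow and Varga (18 years) before Mbeki (14 years).
Among Achebe, Harlow and Varga, by equity stake (higher first): Achebe and Harlow (5 percent) before Varga (4 percent).
Among Achebe and Harlow, alphabetically by surname: Achebe before Harlow.
Full order: Ruiz, Eriksen, Fontaine, Dimitriou, Achebe, Harlow, Varga, Mbeki, Espinoza.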